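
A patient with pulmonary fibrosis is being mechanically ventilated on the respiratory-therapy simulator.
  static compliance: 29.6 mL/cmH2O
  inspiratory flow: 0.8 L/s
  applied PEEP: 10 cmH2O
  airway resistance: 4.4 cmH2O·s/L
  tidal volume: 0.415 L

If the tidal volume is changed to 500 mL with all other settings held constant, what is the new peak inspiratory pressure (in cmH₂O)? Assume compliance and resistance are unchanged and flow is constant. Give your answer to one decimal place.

PIP = Vt/C + R·V̇ + PEEP (constant-flow equation of motion).
Only the elastic term changes: ΔPIP = ΔVt / C = (500 − 415) / 29.6 = 2.872 cmH2O.
Original PIP = 415/29.6 + 4.4×0.8 + 10 = 27.54 cmH2O; new PIP = 27.54 + (2.872) = 30.412 cmH2O.

30.4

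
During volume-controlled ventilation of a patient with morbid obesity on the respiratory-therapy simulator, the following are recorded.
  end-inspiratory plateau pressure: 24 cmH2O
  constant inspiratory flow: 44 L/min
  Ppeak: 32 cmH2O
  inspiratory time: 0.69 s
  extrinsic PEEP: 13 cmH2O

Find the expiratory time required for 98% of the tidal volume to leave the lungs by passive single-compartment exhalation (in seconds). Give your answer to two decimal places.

1.96

Flow: 44 L/min ÷ 60 = 0.7333 L/s.
Vt = flow × Ti = 0.7333 L/s × 0.69 s × 1000 mL/L = 505.98 mL.
R = (PIP − Pplat)/V̇ = (32 − 24) / 0.7333 = 8.0/0.7333 = 10.91 cmH2O·s/L.
C = Vt/(Pplat − PEEP) = 505.98 / (24 − 13) = 505.98/11.0 = 45.998 mL/cmH2O.
τ = R × C = 10.91 × 0.046 L/cmH2O = 0.5019 s.
t = −τ·ln(1 − 0.98) = −0.5019·ln(0.02) = 1.963 s.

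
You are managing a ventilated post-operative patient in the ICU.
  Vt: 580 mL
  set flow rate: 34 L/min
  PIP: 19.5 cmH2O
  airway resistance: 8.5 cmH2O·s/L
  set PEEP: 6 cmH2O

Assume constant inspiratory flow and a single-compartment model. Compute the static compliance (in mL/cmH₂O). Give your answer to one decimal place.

66.8

Flow: 34 L/min ÷ 60 = 0.5667 L/s.
Equation of motion (constant flow): PIP = Vt/C + R·V̇ + PEEP.
Vt/C = PIP − R·V̇ − PEEP = 19.5 − 8.5×0.5667 − 6 = 19.5 − 4.817 − 6 = 8.683 cmH2O.
C = Vt / 8.683 = 580 / 8.683 = 66.797 mL/cmH2O.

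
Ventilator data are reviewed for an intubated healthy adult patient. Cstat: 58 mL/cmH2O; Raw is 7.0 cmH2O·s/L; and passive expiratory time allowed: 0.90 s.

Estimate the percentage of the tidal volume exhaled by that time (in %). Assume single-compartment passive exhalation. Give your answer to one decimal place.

τ = R × C = 7.0 × 58 mL/cmH2O = 7.0 × 0.058 L/cmH2O = 0.406 s.
Passive exhalation: V(t)/V₀ = e^(−t/τ) = e^(−0.90/0.406) = 0.109.
Fraction exhaled = 1 − 0.109 = 0.891 → 89.1%.

89.1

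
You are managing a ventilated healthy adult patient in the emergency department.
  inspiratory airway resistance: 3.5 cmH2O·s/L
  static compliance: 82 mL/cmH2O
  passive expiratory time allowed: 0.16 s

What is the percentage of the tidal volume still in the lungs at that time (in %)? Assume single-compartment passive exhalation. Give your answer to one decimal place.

τ = R × C = 3.5 × 82 mL/cmH2O = 3.5 × 0.082 L/cmH2O = 0.287 s.
Passive exhalation: V(t)/V₀ = e^(−t/τ) = e^(−0.16/0.287) = 0.5726.
Fraction remaining = 0.5726 → 57.26%.

57.3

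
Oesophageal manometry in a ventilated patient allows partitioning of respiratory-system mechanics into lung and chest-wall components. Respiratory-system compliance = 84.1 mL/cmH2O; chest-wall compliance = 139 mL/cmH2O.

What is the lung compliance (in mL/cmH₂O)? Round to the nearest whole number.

213

1/CL = 1/Crs − 1/Ccw.
1/CL = 1/84.1 − 1/139 = 0.004696.
CL = 212.95 mL/cmH2O.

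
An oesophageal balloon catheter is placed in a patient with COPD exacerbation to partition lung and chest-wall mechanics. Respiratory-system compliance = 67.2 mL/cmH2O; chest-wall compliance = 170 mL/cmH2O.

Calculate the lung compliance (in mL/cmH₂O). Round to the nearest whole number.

111

1/CL = 1/Crs − 1/Ccw.
1/CL = 1/67.2 − 1/170 = 0.008999.
CL = 111.12 mL/cmH2O.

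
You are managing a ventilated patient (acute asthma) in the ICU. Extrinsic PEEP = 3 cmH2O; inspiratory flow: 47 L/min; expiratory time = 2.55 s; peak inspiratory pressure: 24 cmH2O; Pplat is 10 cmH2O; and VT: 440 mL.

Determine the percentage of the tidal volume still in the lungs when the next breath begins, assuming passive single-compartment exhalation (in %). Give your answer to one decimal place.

10.3

Flow: 47 L/min ÷ 60 = 0.7833 L/s.
R = (PIP − Pplat)/V̇ = (24 − 10) / 0.7833 = 14.0/0.7833 = 17.873 cmH2O·s/L.
C = Vt/(Pplat − PEEP) = 440.0 / (10 − 3) = 440.0/7.0 = 62.857 mL/cmH2O.
τ = R × C = 17.873 × 0.06286 L/cmH2O = 1.123 s.
Fraction remaining at end-expiration = e^(−Te/τ) = e^(−2.55/1.123) = 0.1032 → 10.32%.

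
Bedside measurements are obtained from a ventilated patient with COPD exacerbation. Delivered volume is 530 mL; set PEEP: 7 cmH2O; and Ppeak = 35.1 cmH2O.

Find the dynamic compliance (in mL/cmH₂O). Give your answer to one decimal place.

Dynamic compliance = Vt / (PIP − PEEP) = 530 / (35.1 − 7) = 530 / 28.1 = 18.861 mL/cmH2O.

18.9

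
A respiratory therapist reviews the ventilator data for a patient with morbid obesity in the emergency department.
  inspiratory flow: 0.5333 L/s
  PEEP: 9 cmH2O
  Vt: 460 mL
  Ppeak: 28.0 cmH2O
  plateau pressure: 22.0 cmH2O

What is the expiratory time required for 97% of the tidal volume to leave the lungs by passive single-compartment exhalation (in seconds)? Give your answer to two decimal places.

R = (PIP − Pplat)/V̇ = (28.0 − 22.0) / 0.5333 = 6.0/0.5333 = 11.251 cmH2O·s/L.
C = Vt/(Pplat − PEEP) = 460.0 / (22.0 − 9) = 460.0/13.0 = 35.385 mL/cmH2O.
τ = R × C = 11.251 × 0.03539 L/cmH2O = 0.3982 s.
t = −τ·ln(1 − 0.97) = −0.3982·ln(0.03) = 1.396 s.

1.40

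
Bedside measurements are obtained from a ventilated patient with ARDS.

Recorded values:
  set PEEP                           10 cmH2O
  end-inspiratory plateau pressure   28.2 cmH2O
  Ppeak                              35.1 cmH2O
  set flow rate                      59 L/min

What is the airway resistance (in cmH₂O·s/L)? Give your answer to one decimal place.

Flow: 59 L/min ÷ 60 = 0.9833 L/s.
Raw = (PIP − Pplat) / flow = (35.1 − 28.2) / 0.9833 = 6.9 / 0.9833 = 7.017 cmH2O·s/L.

7.0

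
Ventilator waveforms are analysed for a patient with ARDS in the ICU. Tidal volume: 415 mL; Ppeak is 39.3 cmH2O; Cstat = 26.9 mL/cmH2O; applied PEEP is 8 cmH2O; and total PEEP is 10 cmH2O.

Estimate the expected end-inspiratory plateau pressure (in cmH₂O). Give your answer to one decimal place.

25.4

End-expiratory occlusion gives total PEEP = 10 cmH2O (intrinsic PEEP = 10 − 8 = 2). Use total PEEP for the elastic gradient.
Pplat = PEEPtotal + Vt / Cstat = 10 + 415 / 26.9 = 10 + 15.428 = 25.428 cmH2O.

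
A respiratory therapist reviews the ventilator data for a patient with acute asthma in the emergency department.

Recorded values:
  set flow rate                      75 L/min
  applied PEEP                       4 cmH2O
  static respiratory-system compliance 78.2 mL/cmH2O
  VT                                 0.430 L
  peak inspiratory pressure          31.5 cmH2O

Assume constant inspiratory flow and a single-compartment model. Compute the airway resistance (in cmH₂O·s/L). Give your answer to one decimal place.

Flow: 75 L/min ÷ 60 = 1.25 L/s.
Equation of motion (constant flow): PIP = Vt/C + R·V̇ + PEEP.
R·V̇ = PIP − Vt/C − PEEP = 31.5 − 430/78.2 − 4 = 31.5 − 5.499 − 4 = 22.001 cmH2O.
R = 22.001 / 1.25 = 17.601 cmH2O·s/L.

17.6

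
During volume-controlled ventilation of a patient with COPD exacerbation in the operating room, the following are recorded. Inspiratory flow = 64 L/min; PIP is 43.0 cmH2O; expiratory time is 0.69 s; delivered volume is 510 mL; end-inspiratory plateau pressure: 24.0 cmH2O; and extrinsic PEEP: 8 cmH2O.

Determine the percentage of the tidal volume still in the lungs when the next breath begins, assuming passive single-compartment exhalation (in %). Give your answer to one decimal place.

29.7

Flow: 64 L/min ÷ 60 = 1.0667 L/s.
R = (PIP − Pplat)/V̇ = (43.0 − 24.0) / 1.0667 = 19.0/1.0667 = 17.812 cmH2O·s/L.
C = Vt/(Pplat − PEEP) = 510.0 / (24.0 − 8) = 510.0/16.0 = 31.875 mL/cmH2O.
τ = R × C = 17.812 × 0.03188 L/cmH2O = 0.5678 s.
Fraction remaining at end-expiration = e^(−Te/τ) = e^(−0.69/0.5678) = 0.2966 → 29.66%.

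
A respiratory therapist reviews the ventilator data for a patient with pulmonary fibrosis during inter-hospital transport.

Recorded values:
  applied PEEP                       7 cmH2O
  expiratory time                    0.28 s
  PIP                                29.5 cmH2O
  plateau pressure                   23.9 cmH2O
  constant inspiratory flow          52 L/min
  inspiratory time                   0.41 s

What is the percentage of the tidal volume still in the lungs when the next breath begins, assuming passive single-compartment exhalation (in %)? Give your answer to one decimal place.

Flow: 52 L/min ÷ 60 = 0.8667 L/s.
Vt = flow × Ti = 0.8667 L/s × 0.41 s × 1000 mL/L = 355.35 mL.
R = (PIP − Pplat)/V̇ = (29.5 − 23.9) / 0.8667 = 5.6/0.8667 = 6.461 cmH2O·s/L.
C = Vt/(Pplat − PEEP) = 355.35 / (23.9 − 7) = 355.35/16.9 = 21.027 mL/cmH2O.
τ = R × C = 6.461 × 0.02103 L/cmH2O = 0.1359 s.
Fraction remaining at end-expiration = e^(−Te/τ) = e^(−0.28/0.1359) = 0.1274 → 12.74%.

12.7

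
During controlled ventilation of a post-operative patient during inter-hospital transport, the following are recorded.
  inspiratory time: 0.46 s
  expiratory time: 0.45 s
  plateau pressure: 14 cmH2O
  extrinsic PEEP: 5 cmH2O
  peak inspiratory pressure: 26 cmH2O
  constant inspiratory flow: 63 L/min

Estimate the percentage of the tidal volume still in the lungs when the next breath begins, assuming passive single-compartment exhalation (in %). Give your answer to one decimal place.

Flow: 63 L/min ÷ 60 = 1.05 L/s.
Vt = flow × Ti = 1.05 L/s × 0.46 s × 1000 mL/L = 483.0 mL.
R = (PIP − Pplat)/V̇ = (26 − 14) / 1.05 = 12.0/1.05 = 11.429 cmH2O·s/L.
C = Vt/(Pplat − PEEP) = 483.0 / (14 − 5) = 483.0/9.0 = 53.667 mL/cmH2O.
τ = R × C = 11.429 × 0.05367 L/cmH2O = 0.6134 s.
Fraction remaining at end-expiration = e^(−Te/τ) = e^(−0.45/0.6134) = 0.4802 → 48.02%.

48.0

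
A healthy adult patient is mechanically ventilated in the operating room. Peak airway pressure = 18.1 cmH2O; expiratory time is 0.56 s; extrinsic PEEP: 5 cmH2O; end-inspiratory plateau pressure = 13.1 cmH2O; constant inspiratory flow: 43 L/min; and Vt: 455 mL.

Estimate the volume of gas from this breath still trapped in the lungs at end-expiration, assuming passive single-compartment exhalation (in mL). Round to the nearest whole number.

109

Flow: 43 L/min ÷ 60 = 0.7167 L/s.
R = (PIP − Pplat)/V̇ = (18.1 − 13.1) / 0.7167 = 5.0/0.7167 = 6.976 cmH2O·s/L.
C = Vt/(Pplat − PEEP) = 455.0 / (13.1 − 5) = 455.0/8.1 = 56.173 mL/cmH2O.
τ = R × C = 6.976 × 0.05617 L/cmH2O = 0.3918 s.
Fraction remaining = e^(−Te/τ) = e^(−0.56/0.3918) = 0.2395.
Trapped volume = 455.0 × 0.2395 = 108.97 mL.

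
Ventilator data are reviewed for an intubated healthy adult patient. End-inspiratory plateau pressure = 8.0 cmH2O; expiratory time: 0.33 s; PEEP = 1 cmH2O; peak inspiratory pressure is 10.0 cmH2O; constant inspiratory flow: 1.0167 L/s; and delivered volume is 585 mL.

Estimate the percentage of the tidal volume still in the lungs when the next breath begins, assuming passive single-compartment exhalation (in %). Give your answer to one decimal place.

R = (PIP − Pplat)/V̇ = (10.0 − 8.0) / 1.0167 = 2.0/1.0167 = 1.967 cmH2O·s/L.
C = Vt/(Pplat − PEEP) = 585.0 / (8.0 − 1) = 585.0/7.0 = 83.571 mL/cmH2O.
τ = R × C = 1.967 × 0.08357 L/cmH2O = 0.1644 s.
Fraction remaining at end-expiration = e^(−Te/τ) = e^(−0.33/0.1644) = 0.1344 → 13.44%.

13.4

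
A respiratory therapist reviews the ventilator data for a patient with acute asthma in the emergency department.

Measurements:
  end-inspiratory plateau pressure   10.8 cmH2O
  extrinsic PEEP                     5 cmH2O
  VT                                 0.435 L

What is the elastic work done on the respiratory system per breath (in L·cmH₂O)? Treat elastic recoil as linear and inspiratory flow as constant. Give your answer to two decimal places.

Elastic work ≈ ½ × (Pplat − PEEP) × Vt = 0.5 × (10.8 − 5) × 0.435 L = 0.5 × 5.8 × 0.435 = 1.262 L·cmH2O.

1.26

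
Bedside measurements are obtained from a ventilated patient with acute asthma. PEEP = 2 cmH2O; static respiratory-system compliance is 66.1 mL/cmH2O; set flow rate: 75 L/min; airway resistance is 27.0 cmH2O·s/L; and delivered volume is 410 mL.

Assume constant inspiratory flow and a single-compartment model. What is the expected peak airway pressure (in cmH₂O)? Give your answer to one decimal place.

42.0

Flow: 75 L/min ÷ 60 = 1.25 L/s.
Equation of motion (constant flow): PIP = Vt/C + R·V̇ + PEEP.
PIP = 410/66.1 + 27.0×1.25 + 2 = 6.203 + 33.75 + 2 = 41.953 cmH2O.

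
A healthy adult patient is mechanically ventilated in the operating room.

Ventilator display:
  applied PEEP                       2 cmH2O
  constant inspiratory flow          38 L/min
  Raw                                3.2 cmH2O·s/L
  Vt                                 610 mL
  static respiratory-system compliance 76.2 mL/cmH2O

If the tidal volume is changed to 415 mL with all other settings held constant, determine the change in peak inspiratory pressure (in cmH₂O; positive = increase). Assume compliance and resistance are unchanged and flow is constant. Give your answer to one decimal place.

-2.6

PIP = Vt/C + R·V̇ + PEEP (constant-flow equation of motion).
Only the elastic term changes: ΔPIP = ΔVt / C = (415 − 610) / 76.2 = -2.559 cmH2O.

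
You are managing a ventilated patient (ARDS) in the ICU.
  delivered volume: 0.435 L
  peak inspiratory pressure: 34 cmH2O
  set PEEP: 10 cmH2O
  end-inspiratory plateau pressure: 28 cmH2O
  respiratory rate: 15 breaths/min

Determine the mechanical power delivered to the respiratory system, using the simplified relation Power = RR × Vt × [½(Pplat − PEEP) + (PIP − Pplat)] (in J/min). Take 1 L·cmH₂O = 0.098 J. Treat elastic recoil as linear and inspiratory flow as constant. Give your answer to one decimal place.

Per-breath work = Vt × [½(Pplat−PEEP) + (PIP−Pplat)] = 0.435 × [0.5×18.0 + 6.0] = 0.435 × 15.0 = 6.525 L·cmH2O.
Power = 15 × 6.525 = 97.875 L·cmH2O/min.
× 0.098 J/(L·cmH2O) → 9.592 J/min.

9.6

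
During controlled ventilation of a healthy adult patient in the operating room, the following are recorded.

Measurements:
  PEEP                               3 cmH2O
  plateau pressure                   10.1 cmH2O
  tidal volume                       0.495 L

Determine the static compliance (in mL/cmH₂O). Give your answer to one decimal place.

69.7

Cstat = Vt / (Pplat − PEEP) = 495 / (10.1 − 3) = 495 / 7.1 = 69.718 mL/cmH2O.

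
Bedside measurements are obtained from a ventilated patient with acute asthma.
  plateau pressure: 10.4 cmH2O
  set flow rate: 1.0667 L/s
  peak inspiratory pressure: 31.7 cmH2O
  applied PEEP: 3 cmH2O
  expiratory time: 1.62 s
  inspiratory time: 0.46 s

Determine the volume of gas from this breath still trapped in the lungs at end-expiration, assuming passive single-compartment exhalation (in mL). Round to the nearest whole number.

144

Vt = flow × Ti = 1.0667 L/s × 0.46 s × 1000 mL/L = 490.68 mL.
R = (PIP − Pplat)/V̇ = (31.7 − 10.4) / 1.0667 = 21.3/1.0667 = 19.968 cmH2O·s/L.
C = Vt/(Pplat − PEEP) = 490.68 / (10.4 − 3) = 490.68/7.4 = 66.308 mL/cmH2O.
τ = R × C = 19.968 × 0.06631 L/cmH2O = 1.324 s.
Fraction remaining = e^(−Te/τ) = e^(−1.62/1.324) = 0.2942.
Trapped volume = 490.68 × 0.2942 = 144.36 mL.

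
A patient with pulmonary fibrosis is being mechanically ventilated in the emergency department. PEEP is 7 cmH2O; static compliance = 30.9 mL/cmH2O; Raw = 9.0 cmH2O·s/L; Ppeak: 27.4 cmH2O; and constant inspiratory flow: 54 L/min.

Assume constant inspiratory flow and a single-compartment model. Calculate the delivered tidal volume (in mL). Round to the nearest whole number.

Flow: 54 L/min ÷ 60 = 0.9 L/s.
Equation of motion (constant flow): PIP = Vt/C + R·V̇ + PEEP.
Vt/C = PIP − R·V̇ − PEEP = 27.4 − 8.1 − 7 = 12.3 cmH2O.
Vt = C × 12.3 = 30.9 × 12.3 = 380.07 mL.

380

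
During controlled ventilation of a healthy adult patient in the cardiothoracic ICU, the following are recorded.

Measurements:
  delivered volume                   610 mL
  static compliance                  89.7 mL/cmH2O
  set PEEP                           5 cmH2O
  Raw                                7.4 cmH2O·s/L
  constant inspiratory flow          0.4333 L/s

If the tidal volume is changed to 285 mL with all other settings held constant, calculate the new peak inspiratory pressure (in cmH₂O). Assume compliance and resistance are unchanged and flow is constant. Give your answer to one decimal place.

11.4

PIP = Vt/C + R·V̇ + PEEP (constant-flow equation of motion).
Only the elastic term changes: ΔPIP = ΔVt / C = (285 − 610) / 89.7 = -3.623 cmH2O.
Original PIP = 610/89.7 + 7.4×0.4333 + 5 = 15.007 cmH2O; new PIP = 15.007 + (-3.623) = 11.384 cmH2O.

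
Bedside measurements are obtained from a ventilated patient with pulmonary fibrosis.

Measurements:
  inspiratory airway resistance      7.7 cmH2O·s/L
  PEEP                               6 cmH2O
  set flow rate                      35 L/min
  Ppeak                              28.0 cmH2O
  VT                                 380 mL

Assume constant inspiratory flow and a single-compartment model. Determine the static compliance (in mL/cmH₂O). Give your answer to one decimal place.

Flow: 35 L/min ÷ 60 = 0.5833 L/s.
Equation of motion (constant flow): PIP = Vt/C + R·V̇ + PEEP.
Vt/C = PIP − R·V̇ − PEEP = 28.0 − 7.7×0.5833 − 6 = 28.0 − 4.491 − 6 = 17.509 cmH2O.
C = Vt / 17.509 = 380 / 17.509 = 21.703 mL/cmH2O.

21.7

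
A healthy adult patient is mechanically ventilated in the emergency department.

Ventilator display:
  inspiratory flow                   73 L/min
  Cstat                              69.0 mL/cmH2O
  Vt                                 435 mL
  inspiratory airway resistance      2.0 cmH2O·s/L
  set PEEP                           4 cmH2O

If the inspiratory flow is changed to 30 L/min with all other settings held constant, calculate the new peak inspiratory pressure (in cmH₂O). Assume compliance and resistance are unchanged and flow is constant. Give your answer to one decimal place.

Flow: 73 L/min ÷ 60 = 1.2167 L/s.
New flow: 30 L/min ÷ 60 = 0.5 L/s.
PIP = Vt/C + R·V̇ + PEEP (constant-flow equation of motion).
Only the resistive term changes: ΔPIP = R × ΔV̇ = 2.0 × (0.5 − 1.2167) = 2.0 × -0.7167 = -1.433 cmH2O.
Original PIP = 435/69.0 + 2.0×1.2167 + 4 = 12.738 cmH2O; new PIP = 12.738 + (-1.433) = 11.305 cmH2O.

11.3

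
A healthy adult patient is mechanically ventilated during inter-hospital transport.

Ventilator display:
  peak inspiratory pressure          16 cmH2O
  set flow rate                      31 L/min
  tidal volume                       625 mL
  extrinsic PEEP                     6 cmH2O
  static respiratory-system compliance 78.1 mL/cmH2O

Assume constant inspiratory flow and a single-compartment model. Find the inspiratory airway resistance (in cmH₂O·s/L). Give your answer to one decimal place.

3.9

Flow: 31 L/min ÷ 60 = 0.5167 L/s.
Equation of motion (constant flow): PIP = Vt/C + R·V̇ + PEEP.
R·V̇ = PIP − Vt/C − PEEP = 16 − 625/78.1 − 6 = 16 − 8.003 − 6 = 1.997 cmH2O.
R = 1.997 / 0.5167 = 3.865 cmH2O·s/L.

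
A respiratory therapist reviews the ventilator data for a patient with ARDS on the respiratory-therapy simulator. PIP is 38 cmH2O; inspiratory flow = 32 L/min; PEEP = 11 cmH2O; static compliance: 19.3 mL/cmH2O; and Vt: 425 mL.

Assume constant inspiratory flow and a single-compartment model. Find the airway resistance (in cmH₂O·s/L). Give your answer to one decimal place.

9.3

Flow: 32 L/min ÷ 60 = 0.5333 L/s.
Equation of motion (constant flow): PIP = Vt/C + R·V̇ + PEEP.
R·V̇ = PIP − Vt/C − PEEP = 38 − 425/19.3 − 11 = 38 − 22.021 − 11 = 4.979 cmH2O.
R = 4.979 / 0.5333 = 9.336 cmH2O·s/L.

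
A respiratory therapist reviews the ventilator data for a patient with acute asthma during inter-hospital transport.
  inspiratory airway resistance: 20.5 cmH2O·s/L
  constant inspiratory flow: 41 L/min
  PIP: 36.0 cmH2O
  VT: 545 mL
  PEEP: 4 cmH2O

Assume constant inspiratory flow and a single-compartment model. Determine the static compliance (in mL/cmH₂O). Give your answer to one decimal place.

30.3

Flow: 41 L/min ÷ 60 = 0.6833 L/s.
Equation of motion (constant flow): PIP = Vt/C + R·V̇ + PEEP.
Vt/C = PIP − R·V̇ − PEEP = 36.0 − 20.5×0.6833 − 4 = 36.0 − 14.008 − 4 = 17.992 cmH2O.
C = Vt / 17.992 = 545 / 17.992 = 30.291 mL/cmH2O.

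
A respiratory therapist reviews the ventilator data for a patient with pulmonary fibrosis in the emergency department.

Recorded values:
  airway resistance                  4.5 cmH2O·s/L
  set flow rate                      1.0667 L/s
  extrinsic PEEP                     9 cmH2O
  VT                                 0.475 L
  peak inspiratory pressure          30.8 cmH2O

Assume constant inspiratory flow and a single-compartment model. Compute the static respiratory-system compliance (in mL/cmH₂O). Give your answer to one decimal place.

Equation of motion (constant flow): PIP = Vt/C + R·V̇ + PEEP.
Vt/C = PIP − R·V̇ − PEEP = 30.8 − 4.5×1.0667 − 9 = 30.8 − 4.8 − 9 = 17.0 cmH2O.
C = Vt / 17.0 = 475 / 17.0 = 27.941 mL/cmH2O.

27.9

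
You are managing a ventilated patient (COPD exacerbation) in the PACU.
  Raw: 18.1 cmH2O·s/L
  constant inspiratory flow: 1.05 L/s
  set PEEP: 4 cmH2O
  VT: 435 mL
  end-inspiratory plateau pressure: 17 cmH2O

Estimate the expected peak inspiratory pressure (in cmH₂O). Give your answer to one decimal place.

PIP = Pplat + Raw × flow = 17 + 18.1 × 1.05 = 17 + 19.005 = 36.005 cmH2O.

36.0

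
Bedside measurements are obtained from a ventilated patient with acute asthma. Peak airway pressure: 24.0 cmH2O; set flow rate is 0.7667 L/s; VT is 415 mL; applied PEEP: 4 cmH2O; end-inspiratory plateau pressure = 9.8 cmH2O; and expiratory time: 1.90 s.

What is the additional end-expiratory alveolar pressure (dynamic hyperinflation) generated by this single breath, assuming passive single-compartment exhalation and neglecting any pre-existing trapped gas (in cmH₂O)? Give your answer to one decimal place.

R = (PIP − Pplat)/V̇ = (24.0 − 9.8) / 0.7667 = 14.2/0.7667 = 18.521 cmH2O·s/L.
C = Vt/(Pplat − PEEP) = 415.0 / (9.8 − 4) = 415.0/5.8 = 71.552 mL/cmH2O.
τ = R × C = 18.521 × 0.07155 L/cmH2O = 1.325 s.
Fraction remaining = e^(−Te/τ) = e^(−1.90/1.325) = 0.2384; trapped volume = 415.0 × 0.2384 = 98.936 mL.
Additional alveolar pressure from trapping ≈ V_trapped / C = 98.936 / 71.552 = 1.383 cmH2O.

1.4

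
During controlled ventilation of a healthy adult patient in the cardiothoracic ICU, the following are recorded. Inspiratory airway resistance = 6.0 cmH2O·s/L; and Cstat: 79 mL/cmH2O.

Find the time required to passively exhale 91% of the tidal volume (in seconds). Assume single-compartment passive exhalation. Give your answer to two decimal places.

τ = R × C = 6.0 × 79 mL/cmH2O = 6.0 × 0.079 L/cmH2O = 0.474 s.
Exhaled fraction f = 1 − e^(−t/τ) → t = −τ·ln(1 − f) = −0.474·ln(0.09) = 1.141 s.

1.14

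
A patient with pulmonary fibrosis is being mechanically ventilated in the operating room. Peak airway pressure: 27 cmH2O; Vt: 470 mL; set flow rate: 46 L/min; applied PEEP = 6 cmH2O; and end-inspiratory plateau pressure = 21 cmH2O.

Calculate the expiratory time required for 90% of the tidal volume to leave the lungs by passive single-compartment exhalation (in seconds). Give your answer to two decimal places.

0.56

Flow: 46 L/min ÷ 60 = 0.7667 L/s.
R = (PIP − Pplat)/V̇ = (27 − 21) / 0.7667 = 6.0/0.7667 = 7.826 cmH2O·s/L.
C = Vt/(Pplat − PEEP) = 470.0 / (21 − 6) = 470.0/15.0 = 31.333 mL/cmH2O.
τ = R × C = 7.826 × 0.03133 L/cmH2O = 0.2452 s.
t = −τ·ln(1 − 0.90) = −0.2452·ln(0.1) = 0.5646 s.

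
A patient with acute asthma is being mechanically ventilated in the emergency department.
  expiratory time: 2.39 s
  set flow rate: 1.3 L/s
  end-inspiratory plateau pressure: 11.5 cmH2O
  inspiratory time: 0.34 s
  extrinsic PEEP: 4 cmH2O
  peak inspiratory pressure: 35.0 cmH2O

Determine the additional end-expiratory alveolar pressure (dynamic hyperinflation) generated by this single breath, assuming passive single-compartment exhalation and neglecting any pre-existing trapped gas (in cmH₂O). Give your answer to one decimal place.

Vt = flow × Ti = 1.3 L/s × 0.34 s × 1000 mL/L = 442.0 mL.
R = (PIP − Pplat)/V̇ = (35.0 − 11.5) / 1.3 = 23.5/1.3 = 18.077 cmH2O·s/L.
C = Vt/(Pplat − PEEP) = 442.0 / (11.5 − 4) = 442.0/7.5 = 58.933 mL/cmH2O.
τ = R × C = 18.077 × 0.05893 L/cmH2O = 1.065 s.
Fraction remaining = e^(−Te/τ) = e^(−2.39/1.065) = 0.106; trapped volume = 442.0 × 0.106 = 46.852 mL.
Additional alveolar pressure from trapping ≈ V_trapped / C = 46.852 / 58.933 = 0.795 cmH2O.

0.8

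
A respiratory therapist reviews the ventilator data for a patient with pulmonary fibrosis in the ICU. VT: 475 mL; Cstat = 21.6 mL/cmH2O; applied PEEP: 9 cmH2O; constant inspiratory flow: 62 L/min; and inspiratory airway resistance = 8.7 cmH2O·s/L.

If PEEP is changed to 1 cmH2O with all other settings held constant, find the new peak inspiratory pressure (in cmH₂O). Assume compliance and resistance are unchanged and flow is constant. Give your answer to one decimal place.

32.0

Flow: 62 L/min ÷ 60 = 1.0333 L/s.
PIP = Vt/C + R·V̇ + PEEP (constant-flow equation of motion).
Only the baseline term changes: ΔPIP = ΔPEEP = 1 − 9 = -8.0 cmH2O.
Original PIP = 475/21.6 + 8.7×1.0333 + 9 = 39.98 cmH2O; new PIP = 39.98 + (-8.0) = 31.98 cmH2O.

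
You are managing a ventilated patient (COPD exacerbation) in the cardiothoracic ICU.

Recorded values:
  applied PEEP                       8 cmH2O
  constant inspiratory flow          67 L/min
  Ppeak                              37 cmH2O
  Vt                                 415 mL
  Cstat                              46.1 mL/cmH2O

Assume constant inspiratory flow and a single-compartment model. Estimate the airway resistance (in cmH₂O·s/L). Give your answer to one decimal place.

17.9

Flow: 67 L/min ÷ 60 = 1.1167 L/s.
Equation of motion (constant flow): PIP = Vt/C + R·V̇ + PEEP.
R·V̇ = PIP − Vt/C − PEEP = 37 − 415/46.1 − 8 = 37 − 9.002 − 8 = 19.998 cmH2O.
R = 19.998 / 1.1167 = 17.908 cmH2O·s/L.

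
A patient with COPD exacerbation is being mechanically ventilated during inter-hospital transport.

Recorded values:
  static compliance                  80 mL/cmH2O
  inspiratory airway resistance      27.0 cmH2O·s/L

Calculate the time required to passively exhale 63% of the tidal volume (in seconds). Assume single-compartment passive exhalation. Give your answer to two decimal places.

τ = R × C = 27.0 × 80 mL/cmH2O = 27.0 × 0.080 L/cmH2O = 2.16 s.
Exhaled fraction f = 1 − e^(−t/τ) → t = −τ·ln(1 − f) = −2.16·ln(0.37) = 2.148 s.

2.15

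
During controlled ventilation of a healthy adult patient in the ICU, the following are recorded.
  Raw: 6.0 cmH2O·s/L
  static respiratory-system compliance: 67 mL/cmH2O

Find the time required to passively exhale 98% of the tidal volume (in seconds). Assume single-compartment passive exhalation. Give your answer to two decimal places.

1.57

τ = R × C = 6.0 × 67 mL/cmH2O = 6.0 × 0.067 L/cmH2O = 0.402 s.
Exhaled fraction f = 1 − e^(−t/τ) → t = −τ·ln(1 − f) = −0.402·ln(0.02) = 1.573 s.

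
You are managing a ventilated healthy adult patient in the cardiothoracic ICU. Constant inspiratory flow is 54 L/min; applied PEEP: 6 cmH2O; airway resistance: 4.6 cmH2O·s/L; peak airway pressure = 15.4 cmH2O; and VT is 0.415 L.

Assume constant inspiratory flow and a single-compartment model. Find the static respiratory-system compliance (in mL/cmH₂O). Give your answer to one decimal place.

Flow: 54 L/min ÷ 60 = 0.9 L/s.
Equation of motion (constant flow): PIP = Vt/C + R·V̇ + PEEP.
Vt/C = PIP − R·V̇ − PEEP = 15.4 − 4.6×0.9 − 6 = 15.4 − 4.14 − 6 = 5.26 cmH2O.
C = Vt / 5.26 = 415 / 5.26 = 78.897 mL/cmH2O.

78.9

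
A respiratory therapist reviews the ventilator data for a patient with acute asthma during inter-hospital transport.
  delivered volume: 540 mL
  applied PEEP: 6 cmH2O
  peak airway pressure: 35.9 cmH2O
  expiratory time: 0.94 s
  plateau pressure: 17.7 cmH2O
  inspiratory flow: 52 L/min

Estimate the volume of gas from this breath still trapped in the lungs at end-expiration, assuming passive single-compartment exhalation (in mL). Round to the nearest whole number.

205

Flow: 52 L/min ÷ 60 = 0.8667 L/s.
R = (PIP − Pplat)/V̇ = (35.9 − 17.7) / 0.8667 = 18.2/0.8667 = 20.999 cmH2O·s/L.
C = Vt/(Pplat − PEEP) = 540.0 / (17.7 − 6) = 540.0/11.7 = 46.154 mL/cmH2O.
τ = R × C = 20.999 × 0.04615 L/cmH2O = 0.9691 s.
Fraction remaining = e^(−Te/τ) = e^(−0.94/0.9691) = 0.3791.
Trapped volume = 540.0 × 0.3791 = 204.71 mL.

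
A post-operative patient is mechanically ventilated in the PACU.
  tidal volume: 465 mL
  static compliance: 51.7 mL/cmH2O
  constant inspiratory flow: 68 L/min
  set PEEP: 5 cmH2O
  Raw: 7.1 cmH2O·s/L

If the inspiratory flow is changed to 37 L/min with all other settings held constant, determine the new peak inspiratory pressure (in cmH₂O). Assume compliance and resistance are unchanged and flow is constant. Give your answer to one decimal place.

Flow: 68 L/min ÷ 60 = 1.1333 L/s.
New flow: 37 L/min ÷ 60 = 0.6167 L/s.
PIP = Vt/C + R·V̇ + PEEP (constant-flow equation of motion).
Only the resistive term changes: ΔPIP = R × ΔV̇ = 7.1 × (0.6167 − 1.1333) = 7.1 × -0.5166 = -3.668 cmH2O.
Original PIP = 465/51.7 + 7.1×1.1333 + 5 = 22.041 cmH2O; new PIP = 22.041 + (-3.668) = 18.373 cmH2O.

18.4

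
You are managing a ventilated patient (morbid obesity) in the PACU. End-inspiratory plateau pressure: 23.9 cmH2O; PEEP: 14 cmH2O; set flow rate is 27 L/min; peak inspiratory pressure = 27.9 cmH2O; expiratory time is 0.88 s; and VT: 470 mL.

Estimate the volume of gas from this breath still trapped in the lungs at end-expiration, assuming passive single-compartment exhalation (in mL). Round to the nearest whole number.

Flow: 27 L/min ÷ 60 = 0.45 L/s.
R = (PIP − Pplat)/V̇ = (27.9 − 23.9) / 0.45 = 4.0/0.45 = 8.889 cmH2O·s/L.
C = Vt/(Pplat − PEEP) = 470.0 / (23.9 − 14) = 470.0/9.9 = 47.475 mL/cmH2O.
τ = R × C = 8.889 × 0.04748 L/cmH2O = 0.422 s.
Fraction remaining = e^(−Te/τ) = e^(−0.88/0.422) = 0.1243.
Trapped volume = 470.0 × 0.1243 = 58.421 mL.

58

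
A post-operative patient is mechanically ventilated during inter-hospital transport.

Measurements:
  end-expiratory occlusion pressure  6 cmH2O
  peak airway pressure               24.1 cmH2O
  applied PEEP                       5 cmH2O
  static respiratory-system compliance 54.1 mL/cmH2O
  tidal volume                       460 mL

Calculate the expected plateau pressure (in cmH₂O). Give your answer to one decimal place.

14.5

End-expiratory occlusion gives total PEEP = 6 cmH2O (intrinsic PEEP = 6 − 5 = 1). Use total PEEP for the elastic gradient.
Pplat = PEEPtotal + Vt / Cstat = 6 + 460 / 54.1 = 6 + 8.503 = 14.503 cmH2O.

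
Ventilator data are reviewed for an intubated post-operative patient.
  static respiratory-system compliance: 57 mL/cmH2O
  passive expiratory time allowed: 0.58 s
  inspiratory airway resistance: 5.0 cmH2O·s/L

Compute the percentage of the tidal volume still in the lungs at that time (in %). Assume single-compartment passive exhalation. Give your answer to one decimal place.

τ = R × C = 5.0 × 57 mL/cmH2O = 5.0 × 0.057 L/cmH2O = 0.285 s.
Passive exhalation: V(t)/V₀ = e^(−t/τ) = e^(−0.58/0.285) = 0.1307.
Fraction remaining = 0.1307 → 13.07%.

13.1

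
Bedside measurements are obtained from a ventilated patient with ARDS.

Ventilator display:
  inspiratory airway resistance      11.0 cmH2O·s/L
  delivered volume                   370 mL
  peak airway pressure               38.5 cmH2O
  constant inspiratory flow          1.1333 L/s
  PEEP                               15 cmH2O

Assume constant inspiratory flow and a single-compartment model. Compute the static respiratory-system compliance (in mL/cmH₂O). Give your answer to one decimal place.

Equation of motion (constant flow): PIP = Vt/C + R·V̇ + PEEP.
Vt/C = PIP − R·V̇ − PEEP = 38.5 − 11.0×1.1333 − 15 = 38.5 − 12.466 − 15 = 11.034 cmH2O.
C = Vt / 11.034 = 370 / 11.034 = 33.533 mL/cmH2O.

33.5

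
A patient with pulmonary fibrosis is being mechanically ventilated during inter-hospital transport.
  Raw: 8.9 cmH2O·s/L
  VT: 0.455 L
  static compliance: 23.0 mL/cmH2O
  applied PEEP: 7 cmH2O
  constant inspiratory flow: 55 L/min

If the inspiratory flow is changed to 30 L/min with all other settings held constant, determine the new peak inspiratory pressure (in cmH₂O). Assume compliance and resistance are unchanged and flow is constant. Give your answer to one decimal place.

Flow: 55 L/min ÷ 60 = 0.9167 L/s.
New flow: 30 L/min ÷ 60 = 0.5 L/s.
PIP = Vt/C + R·V̇ + PEEP (constant-flow equation of motion).
Only the resistive term changes: ΔPIP = R × ΔV̇ = 8.9 × (0.5 − 0.9167) = 8.9 × -0.4167 = -3.709 cmH2O.
Original PIP = 455/23.0 + 8.9×0.9167 + 7 = 34.941 cmH2O; new PIP = 34.941 + (-3.709) = 31.232 cmH2O.

31.2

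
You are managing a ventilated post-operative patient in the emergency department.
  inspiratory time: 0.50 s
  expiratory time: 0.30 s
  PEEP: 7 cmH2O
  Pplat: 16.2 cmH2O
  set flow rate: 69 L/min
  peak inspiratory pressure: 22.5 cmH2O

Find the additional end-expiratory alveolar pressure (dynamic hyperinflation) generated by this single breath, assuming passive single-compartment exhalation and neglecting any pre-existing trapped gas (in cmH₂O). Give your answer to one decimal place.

3.8

Flow: 69 L/min ÷ 60 = 1.15 L/s.
Vt = flow × Ti = 1.15 L/s × 0.50 s × 1000 mL/L = 575.0 mL.
R = (PIP − Pplat)/V̇ = (22.5 − 16.2) / 1.15 = 6.3/1.15 = 5.478 cmH2O·s/L.
C = Vt/(Pplat − PEEP) = 575.0 / (16.2 − 7) = 575.0/9.2 = 62.5 mL/cmH2O.
τ = R × C = 5.478 × 0.0625 L/cmH2O = 0.3424 s.
Fraction remaining = e^(−Te/τ) = e^(−0.30/0.3424) = 0.4164; trapped volume = 575.0 × 0.4164 = 239.43 mL.
Additional alveolar pressure from trapping ≈ V_trapped / C = 239.43 / 62.5 = 3.831 cmH2O.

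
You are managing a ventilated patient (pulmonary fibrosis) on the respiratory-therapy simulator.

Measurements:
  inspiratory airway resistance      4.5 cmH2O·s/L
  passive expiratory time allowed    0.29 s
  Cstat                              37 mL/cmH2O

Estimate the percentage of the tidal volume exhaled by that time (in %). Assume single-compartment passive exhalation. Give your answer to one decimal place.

82.5

τ = R × C = 4.5 × 37 mL/cmH2O = 4.5 × 0.037 L/cmH2O = 0.1665 s.
Passive exhalation: V(t)/V₀ = e^(−t/τ) = e^(−0.29/0.1665) = 0.1752.
Fraction exhaled = 1 − 0.1752 = 0.8248 → 82.48%.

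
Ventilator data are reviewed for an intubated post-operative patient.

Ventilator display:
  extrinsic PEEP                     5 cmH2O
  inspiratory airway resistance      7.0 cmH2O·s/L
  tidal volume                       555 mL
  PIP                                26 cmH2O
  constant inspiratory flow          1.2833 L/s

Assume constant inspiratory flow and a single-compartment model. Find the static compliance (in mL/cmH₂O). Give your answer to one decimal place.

46.2

Equation of motion (constant flow): PIP = Vt/C + R·V̇ + PEEP.
Vt/C = PIP − R·V̇ − PEEP = 26 − 7.0×1.2833 − 5 = 26 − 8.983 − 5 = 12.017 cmH2O.
C = Vt / 12.017 = 555 / 12.017 = 46.185 mL/cmH2O.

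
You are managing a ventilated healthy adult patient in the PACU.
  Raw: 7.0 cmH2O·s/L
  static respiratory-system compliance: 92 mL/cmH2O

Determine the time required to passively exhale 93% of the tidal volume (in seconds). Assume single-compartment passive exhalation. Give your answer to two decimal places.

1.71

τ = R × C = 7.0 × 92 mL/cmH2O = 7.0 × 0.092 L/cmH2O = 0.644 s.
Exhaled fraction f = 1 − e^(−t/τ) → t = −τ·ln(1 − f) = −0.644·ln(0.07) = 1.713 s.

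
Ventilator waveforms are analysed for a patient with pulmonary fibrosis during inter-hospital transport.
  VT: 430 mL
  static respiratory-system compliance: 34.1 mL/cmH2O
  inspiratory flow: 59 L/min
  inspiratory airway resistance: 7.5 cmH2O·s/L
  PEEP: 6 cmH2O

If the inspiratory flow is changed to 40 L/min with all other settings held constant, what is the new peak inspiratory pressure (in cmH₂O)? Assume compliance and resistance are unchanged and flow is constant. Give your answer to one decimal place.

23.6

Flow: 59 L/min ÷ 60 = 0.9833 L/s.
New flow: 40 L/min ÷ 60 = 0.6667 L/s.
PIP = Vt/C + R·V̇ + PEEP (constant-flow equation of motion).
Only the resistive term changes: ΔPIP = R × ΔV̇ = 7.5 × (0.6667 − 0.9833) = 7.5 × -0.3166 = -2.375 cmH2O.
Original PIP = 430/34.1 + 7.5×0.9833 + 6 = 25.985 cmH2O; new PIP = 25.985 + (-2.375) = 23.61 cmH2O.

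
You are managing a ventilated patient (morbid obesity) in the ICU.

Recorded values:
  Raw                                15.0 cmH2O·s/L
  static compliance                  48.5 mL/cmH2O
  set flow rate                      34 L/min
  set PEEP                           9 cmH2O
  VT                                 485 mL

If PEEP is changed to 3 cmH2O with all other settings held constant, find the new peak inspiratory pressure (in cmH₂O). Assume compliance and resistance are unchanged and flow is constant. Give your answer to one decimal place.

21.5

Flow: 34 L/min ÷ 60 = 0.5667 L/s.
PIP = Vt/C + R·V̇ + PEEP (constant-flow equation of motion).
Only the baseline term changes: ΔPIP = ΔPEEP = 3 − 9 = -6.0 cmH2O.
Original PIP = 485/48.5 + 15.0×0.5667 + 9 = 27.501 cmH2O; new PIP = 27.501 + (-6.0) = 21.501 cmH2O.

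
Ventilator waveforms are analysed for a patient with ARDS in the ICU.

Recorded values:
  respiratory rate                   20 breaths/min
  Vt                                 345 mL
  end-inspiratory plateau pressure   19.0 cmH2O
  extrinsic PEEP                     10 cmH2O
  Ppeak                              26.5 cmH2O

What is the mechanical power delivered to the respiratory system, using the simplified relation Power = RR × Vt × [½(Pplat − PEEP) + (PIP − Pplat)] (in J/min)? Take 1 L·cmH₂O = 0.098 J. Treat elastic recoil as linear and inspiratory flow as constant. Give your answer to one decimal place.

8.1

Per-breath work = Vt × [½(Pplat−PEEP) + (PIP−Pplat)] = 0.345 × [0.5×9.0 + 7.5] = 0.345 × 12.0 = 4.14 L·cmH2O.
Power = 20 × 4.14 = 82.8 L·cmH2O/min.
× 0.098 J/(L·cmH2O) → 8.114 J/min.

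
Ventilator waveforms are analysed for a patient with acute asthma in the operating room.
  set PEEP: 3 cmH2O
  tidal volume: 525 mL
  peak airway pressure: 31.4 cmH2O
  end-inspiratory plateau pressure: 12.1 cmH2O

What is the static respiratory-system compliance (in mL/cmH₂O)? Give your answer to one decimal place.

57.7

Cstat = Vt / (Pplat − PEEP) = 525 / (12.1 − 3) = 525 / 9.1 = 57.692 mL/cmH2O.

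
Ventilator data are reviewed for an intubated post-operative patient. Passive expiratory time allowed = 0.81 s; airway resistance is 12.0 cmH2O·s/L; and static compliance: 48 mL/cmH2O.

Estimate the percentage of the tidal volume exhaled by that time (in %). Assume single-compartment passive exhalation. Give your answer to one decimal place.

τ = R × C = 12.0 × 48 mL/cmH2O = 12.0 × 0.048 L/cmH2O = 0.576 s.
Passive exhalation: V(t)/V₀ = e^(−t/τ) = e^(−0.81/0.576) = 0.2451.
Fraction exhaled = 1 − 0.2451 = 0.7549 → 75.49%.

75.5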